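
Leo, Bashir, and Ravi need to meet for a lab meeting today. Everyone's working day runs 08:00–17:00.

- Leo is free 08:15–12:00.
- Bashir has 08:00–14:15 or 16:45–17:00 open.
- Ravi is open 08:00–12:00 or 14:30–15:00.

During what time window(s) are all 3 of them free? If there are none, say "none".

Leo ∩ Bashir: 08:15-12:00.
Leo ∩ Bashir ∩ Ravi: 08:15-12:00.

08:15-12:00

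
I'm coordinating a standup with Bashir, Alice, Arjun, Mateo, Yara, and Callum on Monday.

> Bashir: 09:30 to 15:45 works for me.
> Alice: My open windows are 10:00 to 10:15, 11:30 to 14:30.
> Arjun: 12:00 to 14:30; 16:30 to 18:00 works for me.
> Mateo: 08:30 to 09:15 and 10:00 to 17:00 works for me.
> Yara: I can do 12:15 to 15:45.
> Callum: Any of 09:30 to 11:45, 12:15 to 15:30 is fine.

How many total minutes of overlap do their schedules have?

135

Bashir ∩ Alice: 10:00-10:15, 11:30-14:30.
Bashir ∩ Alice ∩ Arjun: 12:00-14:30.
Bashir ∩ Alice ∩ Arjun ∩ Mateo: 12:00-14:30.
Bashir ∩ Alice ∩ Arjun ∩ Mateo ∩ Yara: 12:15-14:30.
Bashir ∩ Alice ∩ Arjun ∩ Mateo ∩ Yara ∩ Callum: 12:15-14:30.
That's a single block of 135 minutes.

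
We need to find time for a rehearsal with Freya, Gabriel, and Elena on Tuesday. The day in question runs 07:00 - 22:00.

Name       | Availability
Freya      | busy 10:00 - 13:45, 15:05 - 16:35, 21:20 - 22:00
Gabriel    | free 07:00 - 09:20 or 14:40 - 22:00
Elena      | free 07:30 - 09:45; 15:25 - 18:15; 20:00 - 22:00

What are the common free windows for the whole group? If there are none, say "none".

07:30-09:20, 16:35-18:15, 20:00-21:20

Freya free: 07:00-10:00, 13:45-15:05, 16:35-21:20 (invert busy blocks within the working day).
Gabriel free: 07:00-09:20, 14:40-22:00.
Elena free: 07:30-09:45, 15:25-18:15, 20:00-22:00.
Freya ∩ Gabriel: 07:00-09:20, 14:40-15:05, 16:35-21:20.
Freya ∩ Gabriel ∩ Elena: 07:30-09:20, 16:35-18:15, 20:00-21:20.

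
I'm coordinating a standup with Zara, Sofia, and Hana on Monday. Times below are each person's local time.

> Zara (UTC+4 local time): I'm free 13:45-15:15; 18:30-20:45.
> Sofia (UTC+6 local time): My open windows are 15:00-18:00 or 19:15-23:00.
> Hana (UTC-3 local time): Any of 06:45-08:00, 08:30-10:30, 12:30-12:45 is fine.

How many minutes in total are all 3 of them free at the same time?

90

Zara in UTC: 09:45-11:15, 14:30-16:45 (subtract 4h to convert from UTC+4).
Sofia in UTC: 09:00-12:00, 13:15-17:00 (subtract 6h to convert from UTC+6).
Hana in UTC: 09:45-11:00, 11:30-13:30, 15:30-15:45 (add 3h to convert from UTC-3).
Zara ∩ Sofia: 09:45-11:15, 14:30-16:45.
Zara ∩ Sofia ∩ Hana: 09:45-11:00, 15:30-15:45.
Summing the common windows: 75 + 15 = 90 minutes.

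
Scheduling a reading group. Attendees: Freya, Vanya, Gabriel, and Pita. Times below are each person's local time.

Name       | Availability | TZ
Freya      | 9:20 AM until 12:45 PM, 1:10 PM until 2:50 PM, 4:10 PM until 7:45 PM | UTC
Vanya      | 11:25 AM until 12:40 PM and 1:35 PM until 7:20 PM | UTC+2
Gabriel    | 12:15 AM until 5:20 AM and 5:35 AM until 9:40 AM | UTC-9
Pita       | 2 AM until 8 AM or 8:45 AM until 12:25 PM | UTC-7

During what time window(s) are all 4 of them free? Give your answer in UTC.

Freya in UTC: 09:20-12:45, 13:10-14:50, 16:10-19:45.
Vanya in UTC: 09:25-10:40, 11:35-17:20 (subtract 2h to convert from UTC+2).
Gabriel in UTC: 09:15-14:20, 14:35-18:40 (add 9h to convert from UTC-9).
Pita in UTC: 09:00-15:00, 15:45-19:25 (add 7h to convert from UTC-7).
Freya ∩ Vanya: 09:25-10:40, 11:35-12:45, 13:10-14:50, 16:10-17:20.
Freya ∩ Vanya ∩ Gabriel: 09:25-10:40, 11:35-12:45, 13:10-14:20, 14:35-14:50, 16:10-17:20.
Freya ∩ Vanya ∩ Gabriel ∩ Pita: 09:25-10:40, 11:35-12:45, 13:10-14:20, 14:35-14:50, 16:10-17:20.
So the common availability across everyone is 09:25-10:40, 11:35-12:45, 13:10-14:20, 14:35-14:50, 16:10-17:20.

09:25-10:40, 11:35-12:45, 13:10-14:20, 14:35-14:50, 16:10-17:20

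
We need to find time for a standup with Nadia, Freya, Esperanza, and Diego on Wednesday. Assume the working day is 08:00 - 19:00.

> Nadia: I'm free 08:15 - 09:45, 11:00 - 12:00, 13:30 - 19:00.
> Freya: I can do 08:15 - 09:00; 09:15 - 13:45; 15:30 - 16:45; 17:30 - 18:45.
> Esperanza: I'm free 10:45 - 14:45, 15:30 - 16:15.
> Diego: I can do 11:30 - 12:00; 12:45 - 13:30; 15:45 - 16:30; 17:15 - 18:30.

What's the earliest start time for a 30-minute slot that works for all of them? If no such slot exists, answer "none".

Nadia ∩ Freya: 08:15-09:00, 09:15-09:45, 11:00-12:00, 13:30-13:45, 15:30-16:45, 17:30-18:45.
Nadia ∩ Freya ∩ Esperanza: 11:00-12:00, 13:30-13:45, 15:30-16:15.
Nadia ∩ Freya ∩ Esperanza ∩ Diego: 11:30-12:00, 15:45-16:15.
The first common window of at least 30 minutes is 11:30-12:00, so the earliest start is 11:30.

11:30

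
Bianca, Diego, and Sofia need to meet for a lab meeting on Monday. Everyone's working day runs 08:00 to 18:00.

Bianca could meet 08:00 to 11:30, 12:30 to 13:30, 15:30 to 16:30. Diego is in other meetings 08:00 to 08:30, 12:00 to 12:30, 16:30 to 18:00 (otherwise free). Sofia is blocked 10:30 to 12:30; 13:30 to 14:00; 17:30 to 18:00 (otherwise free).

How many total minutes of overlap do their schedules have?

240

Bianca free: 08:00-11:30, 12:30-13:30, 15:30-16:30.
Diego free: 08:30-12:00, 12:30-16:30 (invert busy blocks within the working day).
Sofia free: 08:00-10:30, 12:30-13:30, 14:00-17:30 (invert busy blocks within the working day).
Bianca ∩ Diego: 08:30-11:30, 12:30-13:30, 15:30-16:30.
Bianca ∩ Diego ∩ Sofia: 08:30-10:30, 12:30-13:30, 15:30-16:30.
Those are the intersection windows.
Summing the common windows: 120 + 60 + 60 = 240 minutes.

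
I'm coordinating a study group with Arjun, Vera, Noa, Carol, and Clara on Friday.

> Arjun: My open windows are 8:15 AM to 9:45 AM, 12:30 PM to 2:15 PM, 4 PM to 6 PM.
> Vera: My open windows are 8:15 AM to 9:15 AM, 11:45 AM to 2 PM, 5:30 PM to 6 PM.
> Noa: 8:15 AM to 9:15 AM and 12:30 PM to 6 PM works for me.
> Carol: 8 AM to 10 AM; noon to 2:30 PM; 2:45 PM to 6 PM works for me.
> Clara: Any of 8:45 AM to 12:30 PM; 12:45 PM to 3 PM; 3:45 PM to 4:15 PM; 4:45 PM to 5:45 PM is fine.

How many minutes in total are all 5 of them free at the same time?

Arjun ∩ Vera: 08:15-09:15, 12:30-14:00, 17:30-18:00.
Arjun ∩ Vera ∩ Noa: 08:15-09:15, 12:30-14:00, 17:30-18:00.
Arjun ∩ Vera ∩ Noa ∩ Carol: 08:15-09:15, 12:30-14:00, 17:30-18:00.
Arjun ∩ Vera ∩ Noa ∩ Carol ∩ Clara: 08:45-09:15, 12:45-14:00, 17:30-17:45.
Summing the common windows: 30 + 75 + 15 = 120 minutes.

120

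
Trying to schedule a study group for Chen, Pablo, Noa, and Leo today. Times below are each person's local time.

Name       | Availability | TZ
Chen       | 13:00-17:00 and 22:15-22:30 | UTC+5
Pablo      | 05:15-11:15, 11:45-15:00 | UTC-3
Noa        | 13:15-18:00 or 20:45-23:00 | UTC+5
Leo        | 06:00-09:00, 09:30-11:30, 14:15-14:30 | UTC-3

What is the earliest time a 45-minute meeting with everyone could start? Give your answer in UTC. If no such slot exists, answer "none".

Chen in UTC: 08:00-12:00, 17:15-17:30 (subtract 5h to convert from UTC+5).
Pablo in UTC: 08:15-14:15, 14:45-18:00 (add 3h to convert from UTC-3).
Noa in UTC: 08:15-13:00, 15:45-18:00 (subtract 5h to convert from UTC+5).
Leo in UTC: 09:00-12:00, 12:30-14:30, 17:15-17:30 (add 3h to convert from UTC-3).
Chen ∩ Pablo: 08:15-12:00, 17:15-17:30.
Chen ∩ Pablo ∩ Noa: 08:15-12:00, 17:15-17:30.
Chen ∩ Pablo ∩ Noa ∩ Leo: 09:00-12:00, 17:15-17:30.
The first common window of at least 45 minutes is 09:00-12:00, so the earliest start is 09:00.

09:00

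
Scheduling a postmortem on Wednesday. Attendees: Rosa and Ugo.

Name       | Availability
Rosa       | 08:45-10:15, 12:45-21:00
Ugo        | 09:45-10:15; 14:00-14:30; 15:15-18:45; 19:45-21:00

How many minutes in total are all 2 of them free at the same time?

Rosa ∩ Ugo: 09:45-10:15, 14:00-14:30, 15:15-18:45, 19:45-21:00.
Summing the common windows: 30 + 30 + 210 + 75 = 345 minutes.

345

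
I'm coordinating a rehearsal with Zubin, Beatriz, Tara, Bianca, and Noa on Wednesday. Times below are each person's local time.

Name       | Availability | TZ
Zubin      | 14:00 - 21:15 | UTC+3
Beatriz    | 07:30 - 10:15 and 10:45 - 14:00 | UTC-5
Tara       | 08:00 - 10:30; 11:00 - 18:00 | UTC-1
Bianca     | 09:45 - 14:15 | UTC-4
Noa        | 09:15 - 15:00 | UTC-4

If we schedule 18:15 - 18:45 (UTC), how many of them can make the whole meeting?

Zubin in UTC: 11:00-18:15 (subtract 3h to convert from UTC+3).
Beatriz in UTC: 12:30-15:15, 15:45-19:00 (add 5h to convert from UTC-5).
Tara in UTC: 09:00-11:30, 12:00-19:00 (add 1h to convert from UTC-1).
Bianca in UTC: 13:45-18:15 (add 4h to convert from UTC-4).
Noa in UTC: 13:15-19:00 (add 4h to convert from UTC-4).
Beatriz, Tara, and Noa can make the full 18:15-18:45 slot — that's 3.

3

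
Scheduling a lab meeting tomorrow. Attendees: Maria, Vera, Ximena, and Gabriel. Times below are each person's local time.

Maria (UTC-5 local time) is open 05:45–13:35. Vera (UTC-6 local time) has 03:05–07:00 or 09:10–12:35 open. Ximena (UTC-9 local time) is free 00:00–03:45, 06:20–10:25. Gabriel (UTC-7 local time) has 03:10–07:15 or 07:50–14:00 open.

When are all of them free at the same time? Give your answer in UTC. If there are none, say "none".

Maria in UTC: 10:45-18:35 (add 5h to convert from UTC-5).
Vera in UTC: 09:05-13:00, 15:10-18:35 (add 6h to convert from UTC-6).
Ximena in UTC: 09:00-12:45, 15:20-19:25 (add 9h to convert from UTC-9).
Gabriel in UTC: 10:10-14:15, 14:50-21:00 (add 7h to convert from UTC-7).
Maria ∩ Vera: 10:45-13:00, 15:10-18:35.
Maria ∩ Vera ∩ Ximena: 10:45-12:45, 15:20-18:35.
Maria ∩ Vera ∩ Ximena ∩ Gabriel: 10:45-12:45, 15:20-18:35.

10:45-12:45, 15:20-18:35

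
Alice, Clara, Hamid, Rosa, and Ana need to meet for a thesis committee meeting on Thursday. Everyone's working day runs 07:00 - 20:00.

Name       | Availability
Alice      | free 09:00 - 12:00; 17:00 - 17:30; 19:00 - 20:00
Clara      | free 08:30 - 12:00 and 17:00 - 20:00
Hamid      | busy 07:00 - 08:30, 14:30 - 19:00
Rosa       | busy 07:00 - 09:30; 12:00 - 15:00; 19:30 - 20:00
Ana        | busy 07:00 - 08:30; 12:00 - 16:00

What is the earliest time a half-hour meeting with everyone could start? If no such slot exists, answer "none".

09:30

Alice free: 09:00-12:00, 17:00-17:30, 19:00-20:00.
Clara free: 08:30-12:00, 17:00-20:00.
Hamid free: 08:30-14:30, 19:00-20:00 (invert busy blocks within the working day).
Rosa free: 09:30-12:00, 15:00-19:30 (invert busy blocks within the working day).
Ana free: 08:30-12:00, 16:00-20:00 (invert busy blocks within the working day).
Alice ∩ Clara: 09:00-12:00, 17:00-17:30, 19:00-20:00.
Alice ∩ Clara ∩ Hamid: 09:00-12:00, 19:00-20:00.
Alice ∩ Clara ∩ Hamid ∩ Rosa: 09:30-12:00, 19:00-19:30.
Alice ∩ Clara ∩ Hamid ∩ Rosa ∩ Ana: 09:30-12:00, 19:00-19:30.
So the common availability across everyone is 09:30-12:00, 19:00-19:30.
The first common window of at least 30 minutes is 09:30-12:00, so the earliest start is 09:30.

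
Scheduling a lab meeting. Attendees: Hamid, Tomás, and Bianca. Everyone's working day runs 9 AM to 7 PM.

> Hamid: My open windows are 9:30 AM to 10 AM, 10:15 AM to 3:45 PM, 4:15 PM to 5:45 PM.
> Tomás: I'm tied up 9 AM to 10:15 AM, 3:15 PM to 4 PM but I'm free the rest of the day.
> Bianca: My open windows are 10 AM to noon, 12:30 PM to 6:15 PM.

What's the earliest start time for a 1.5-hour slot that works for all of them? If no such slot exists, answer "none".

10:15

Hamid free: 09:30-10:00, 10:15-15:45, 16:15-17:45.
Tomás free: 10:15-15:15, 16:00-19:00 (invert busy blocks within the working day).
Bianca free: 10:00-12:00, 12:30-18:15.
Hamid ∩ Tomás: 10:15-15:15, 16:15-17:45.
Hamid ∩ Tomás ∩ Bianca: 10:15-12:00, 12:30-15:15, 16:15-17:45.
So the common availability across everyone is 10:15-12:00, 12:30-15:15, 16:15-17:45.
The first common window of at least 90 minutes is 10:15-12:00, so the earliest start is 10:15.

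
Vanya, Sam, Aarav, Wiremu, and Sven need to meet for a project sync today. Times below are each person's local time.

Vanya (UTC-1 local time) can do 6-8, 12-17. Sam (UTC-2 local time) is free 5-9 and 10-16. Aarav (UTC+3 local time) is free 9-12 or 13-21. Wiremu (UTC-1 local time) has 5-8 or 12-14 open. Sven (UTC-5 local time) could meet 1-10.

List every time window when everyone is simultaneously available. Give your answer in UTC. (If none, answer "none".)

07:00-09:00, 13:00-15:00

Vanya in UTC: 07:00-09:00, 13:00-18:00 (add 1h to convert from UTC-1).
Sam in UTC: 07:00-11:00, 12:00-18:00 (add 2h to convert from UTC-2).
Aarav in UTC: 06:00-09:00, 10:00-18:00 (subtract 3h to convert from UTC+3).
Wiremu in UTC: 06:00-09:00, 13:00-15:00 (add 1h to convert from UTC-1).
Sven in UTC: 06:00-15:00 (add 5h to convert from UTC-5).
Vanya ∩ Sam: 07:00-09:00, 13:00-18:00.
Vanya ∩ Sam ∩ Aarav: 07:00-09:00, 13:00-18:00.
Vanya ∩ Sam ∩ Aarav ∩ Wiremu: 07:00-09:00, 13:00-15:00.
Vanya ∩ Sam ∩ Aarav ∩ Wiremu ∩ Sven: 07:00-09:00, 13:00-15:00.
Those are the intersection windows.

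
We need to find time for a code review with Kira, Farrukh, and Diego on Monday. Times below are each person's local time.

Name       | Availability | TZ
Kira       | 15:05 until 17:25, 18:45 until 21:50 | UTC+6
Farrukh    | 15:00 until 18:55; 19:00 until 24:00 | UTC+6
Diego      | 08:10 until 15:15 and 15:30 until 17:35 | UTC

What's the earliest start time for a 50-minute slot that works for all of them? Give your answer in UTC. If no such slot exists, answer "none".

09:05

Kira in UTC: 09:05-11:25, 12:45-15:50 (subtract 6h to convert from UTC+6).
Farrukh in UTC: 09:00-12:55, 13:00-18:00 (subtract 6h to convert from UTC+6).
Diego in UTC: 08:10-15:15, 15:30-17:35.
Kira ∩ Farrukh: 09:05-11:25, 12:45-12:55, 13:00-15:50.
Kira ∩ Farrukh ∩ Diego: 09:05-11:25, 12:45-12:55, 13:00-15:15, 15:30-15:50.
So the common availability across everyone is 09:05-11:25, 12:45-12:55, 13:00-15:15, 15:30-15:50.
The first common window of at least 50 minutes is 09:05-11:25, so the earliest start is 09:05.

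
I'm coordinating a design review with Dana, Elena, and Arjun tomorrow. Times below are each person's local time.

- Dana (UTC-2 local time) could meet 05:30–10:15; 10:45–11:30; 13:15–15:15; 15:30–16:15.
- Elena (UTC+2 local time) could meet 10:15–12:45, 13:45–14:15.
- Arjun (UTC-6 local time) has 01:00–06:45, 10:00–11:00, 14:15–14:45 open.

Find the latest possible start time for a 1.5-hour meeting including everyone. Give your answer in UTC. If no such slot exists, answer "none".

Dana in UTC: 07:30-12:15, 12:45-13:30, 15:15-17:15, 17:30-18:15 (add 2h to convert from UTC-2).
Elena in UTC: 08:15-10:45, 11:45-12:15 (subtract 2h to convert from UTC+2).
Arjun in UTC: 07:00-12:45, 16:00-17:00, 20:15-20:45 (add 6h to convert from UTC-6).
Dana ∩ Elena: 08:15-10:45, 11:45-12:15.
Dana ∩ Elena ∩ Arjun: 08:15-10:45, 11:45-12:15.
So the common availability across everyone is 08:15-10:45, 11:45-12:15.
The last common window of at least 90 minutes is 08:15-10:45; a 90-minute meeting can start as late as 09:15 and still end by 10:45.

09:15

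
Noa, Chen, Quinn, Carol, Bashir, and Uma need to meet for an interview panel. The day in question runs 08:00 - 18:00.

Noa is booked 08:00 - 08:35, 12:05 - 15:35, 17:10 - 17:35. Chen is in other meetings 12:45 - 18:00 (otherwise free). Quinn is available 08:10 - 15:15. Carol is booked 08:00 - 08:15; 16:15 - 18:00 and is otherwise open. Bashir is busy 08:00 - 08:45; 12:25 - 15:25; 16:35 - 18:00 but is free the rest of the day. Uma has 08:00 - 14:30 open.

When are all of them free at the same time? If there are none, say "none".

Noa free: 08:35-12:05, 15:35-17:10, 17:35-18:00 (invert busy blocks within the working day).
Chen free: 08:00-12:45 (invert busy blocks within the working day).
Quinn free: 08:10-15:15.
Carol free: 08:15-16:15 (invert busy blocks within the working day).
Bashir free: 08:45-12:25, 15:25-16:35 (invert busy blocks within the working day).
Uma free: 08:00-14:30.
Noa ∩ Chen: 08:35-12:05.
Noa ∩ Chen ∩ Quinn: 08:35-12:05.
Noa ∩ Chen ∩ Quinn ∩ Carol: 08:35-12:05.
Noa ∩ Chen ∩ Quinn ∩ Carol ∩ Bashir: 08:45-12:05.
Noa ∩ Chen ∩ Quinn ∩ Carol ∩ Bashir ∩ Uma: 08:45-12:05.
So the common availability across everyone is 08:45-12:05.

08:45-12:05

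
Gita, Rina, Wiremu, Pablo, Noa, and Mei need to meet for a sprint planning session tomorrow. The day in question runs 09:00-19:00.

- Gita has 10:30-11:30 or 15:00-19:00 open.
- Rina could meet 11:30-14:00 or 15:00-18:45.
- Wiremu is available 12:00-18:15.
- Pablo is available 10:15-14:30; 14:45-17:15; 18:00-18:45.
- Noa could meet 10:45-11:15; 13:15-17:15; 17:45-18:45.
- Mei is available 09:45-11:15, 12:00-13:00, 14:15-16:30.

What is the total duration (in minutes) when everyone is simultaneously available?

Gita ∩ Rina: 15:00-18:45.
Gita ∩ Rina ∩ Wiremu: 15:00-18:15.
Gita ∩ Rina ∩ Wiremu ∩ Pablo: 15:00-17:15, 18:00-18:15.
Gita ∩ Rina ∩ Wiremu ∩ Pablo ∩ Noa: 15:00-17:15, 18:00-18:15.
Gita ∩ Rina ∩ Wiremu ∩ Pablo ∩ Noa ∩ Mei: 15:00-16:30.
Those are the intersection windows.
That's a single block of 90 minutes.

90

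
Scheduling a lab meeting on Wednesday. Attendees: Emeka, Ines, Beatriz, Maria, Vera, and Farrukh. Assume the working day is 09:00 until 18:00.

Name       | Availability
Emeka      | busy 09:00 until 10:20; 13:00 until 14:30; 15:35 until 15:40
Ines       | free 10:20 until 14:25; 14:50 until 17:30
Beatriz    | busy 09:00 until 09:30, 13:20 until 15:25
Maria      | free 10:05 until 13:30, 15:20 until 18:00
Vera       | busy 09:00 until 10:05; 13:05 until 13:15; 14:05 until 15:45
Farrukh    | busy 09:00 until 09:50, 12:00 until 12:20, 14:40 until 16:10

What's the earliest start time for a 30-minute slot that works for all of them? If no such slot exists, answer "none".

10:20

Emeka free: 10:20-13:00, 14:30-15:35, 15:40-18:00 (invert busy blocks within the working day).
Ines free: 10:20-14:25, 14:50-17:30.
Beatriz free: 09:30-13:20, 15:25-18:00 (invert busy blocks within the working day).
Maria free: 10:05-13:30, 15:20-18:00.
Vera free: 10:05-13:05, 13:15-14:05, 15:45-18:00 (invert busy blocks within the working day).
Farrukh free: 09:50-12:00, 12:20-14:40, 16:10-18:00 (invert busy blocks within the working day).
Emeka ∩ Ines: 10:20-13:00, 14:50-15:35, 15:40-17:30.
Emeka ∩ Ines ∩ Beatriz: 10:20-13:00, 15:25-15:35, 15:40-17:30.
Emeka ∩ Ines ∩ Beatriz ∩ Maria: 10:20-13:00, 15:25-15:35, 15:40-17:30.
Emeka ∩ Ines ∩ Beatriz ∩ Maria ∩ Vera: 10:20-13:00, 15:45-17:30.
Emeka ∩ Ines ∩ Beatriz ∩ Maria ∩ Vera ∩ Farrukh: 10:20-12:00, 12:20-13:00, 16:10-17:30.
So the common availability across everyone is 10:20-12:00, 12:20-13:00, 16:10-17:30.
The first common window of at least 30 minutes is 10:20-12:00, so the earliest start is 10:20.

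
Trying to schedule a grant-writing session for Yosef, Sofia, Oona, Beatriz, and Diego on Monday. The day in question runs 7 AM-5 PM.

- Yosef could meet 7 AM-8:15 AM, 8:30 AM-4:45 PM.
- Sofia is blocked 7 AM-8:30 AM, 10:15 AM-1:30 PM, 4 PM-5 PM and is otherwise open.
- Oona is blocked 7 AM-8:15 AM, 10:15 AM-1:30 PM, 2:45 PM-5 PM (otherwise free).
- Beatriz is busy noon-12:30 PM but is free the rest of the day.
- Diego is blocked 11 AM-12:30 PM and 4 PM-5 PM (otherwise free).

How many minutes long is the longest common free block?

105

Yosef free: 07:00-08:15, 08:30-16:45.
Sofia free: 08:30-10:15, 13:30-16:00 (invert busy blocks within the working day).
Oona free: 08:15-10:15, 13:30-14:45 (invert busy blocks within the working day).
Beatriz free: 07:00-12:00, 12:30-17:00 (invert busy blocks within the working day).
Diego free: 07:00-11:00, 12:30-16:00 (invert busy blocks within the working day).
Yosef ∩ Sofia: 08:30-10:15, 13:30-16:00.
Yosef ∩ Sofia ∩ Oona: 08:30-10:15, 13:30-14:45.
Yosef ∩ Sofia ∩ Oona ∩ Beatriz: 08:30-10:15, 13:30-14:45.
Yosef ∩ Sofia ∩ Oona ∩ Beatriz ∩ Diego: 08:30-10:15, 13:30-14:45.
So the common availability across everyone is 08:30-10:15, 13:30-14:45.
The longest is 08:30-10:15 at 105 minutes.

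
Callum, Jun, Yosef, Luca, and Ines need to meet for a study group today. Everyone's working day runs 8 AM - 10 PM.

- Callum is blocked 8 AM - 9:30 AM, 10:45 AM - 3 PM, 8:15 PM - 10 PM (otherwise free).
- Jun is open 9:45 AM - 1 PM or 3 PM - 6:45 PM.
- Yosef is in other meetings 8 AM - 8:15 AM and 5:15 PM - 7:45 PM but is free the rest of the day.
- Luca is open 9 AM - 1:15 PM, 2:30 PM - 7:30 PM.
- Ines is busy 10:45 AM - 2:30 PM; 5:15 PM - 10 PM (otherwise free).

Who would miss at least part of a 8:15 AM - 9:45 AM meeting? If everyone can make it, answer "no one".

Callum free: 09:30-10:45, 15:00-20:15 (invert busy blocks within the working day).
Jun free: 09:45-13:00, 15:00-18:45.
Yosef free: 08:15-17:15, 19:45-22:00 (invert busy blocks within the working day).
Luca free: 09:00-13:15, 14:30-19:30.
Ines free: 08:00-10:45, 14:30-17:15 (invert busy blocks within the working day).
Callum: not fully free for 08:15-09:45. Jun: not fully free for 08:15-09:45. Yosef: free for 08:15-09:45. Luca: not fully free for 08:15-09:45. Ines: free for 08:15-09:45.

Callum, Jun, Luca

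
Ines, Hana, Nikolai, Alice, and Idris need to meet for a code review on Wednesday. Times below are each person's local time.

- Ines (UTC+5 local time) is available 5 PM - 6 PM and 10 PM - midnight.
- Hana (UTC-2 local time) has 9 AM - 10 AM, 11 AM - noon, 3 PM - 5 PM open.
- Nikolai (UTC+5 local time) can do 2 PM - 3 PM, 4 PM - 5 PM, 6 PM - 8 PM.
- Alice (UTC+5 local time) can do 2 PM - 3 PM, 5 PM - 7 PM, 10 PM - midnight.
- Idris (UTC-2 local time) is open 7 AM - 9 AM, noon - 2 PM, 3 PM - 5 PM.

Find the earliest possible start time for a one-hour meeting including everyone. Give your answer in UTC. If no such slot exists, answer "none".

Ines in UTC: 12:00-13:00, 17:00-19:00 (subtract 5h to convert from UTC+5).
Hana in UTC: 11:00-12:00, 13:00-14:00, 17:00-19:00 (add 2h to convert from UTC-2).
Nikolai in UTC: 09:00-10:00, 11:00-12:00, 13:00-15:00 (subtract 5h to convert from UTC+5).
Alice in UTC: 09:00-10:00, 12:00-14:00, 17:00-19:00 (subtract 5h to convert from UTC+5).
Idris in UTC: 09:00-11:00, 14:00-16:00, 17:00-19:00 (add 2h to convert from UTC-2).
Ines ∩ Hana: 17:00-19:00.
Ines ∩ Hana ∩ Nikolai: ∅.
Ines ∩ Hana ∩ Nikolai ∩ Alice: ∅.
Ines ∩ Hana ∩ Nikolai ∩ Alice ∩ Idris: ∅.
There is no time when everyone is free.
No common window is at least 60 minutes long.

none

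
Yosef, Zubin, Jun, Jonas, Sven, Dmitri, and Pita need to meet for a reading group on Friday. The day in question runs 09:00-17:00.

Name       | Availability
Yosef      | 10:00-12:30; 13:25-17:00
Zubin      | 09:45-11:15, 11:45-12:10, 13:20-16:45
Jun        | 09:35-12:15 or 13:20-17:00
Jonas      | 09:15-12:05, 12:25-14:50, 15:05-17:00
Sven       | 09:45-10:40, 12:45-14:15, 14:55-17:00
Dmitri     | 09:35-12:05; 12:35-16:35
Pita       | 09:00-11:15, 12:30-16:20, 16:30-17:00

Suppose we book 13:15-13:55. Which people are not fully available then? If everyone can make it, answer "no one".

Jun, Yosef, Zubin

Yosef: not fully free for 13:15-13:55. Zubin: not fully free for 13:15-13:55. Jun: not fully free for 13:15-13:55. Jonas: free for 13:15-13:55. Sven: free for 13:15-13:55. Dmitri: free for 13:15-13:55. Pita: free for 13:15-13:55.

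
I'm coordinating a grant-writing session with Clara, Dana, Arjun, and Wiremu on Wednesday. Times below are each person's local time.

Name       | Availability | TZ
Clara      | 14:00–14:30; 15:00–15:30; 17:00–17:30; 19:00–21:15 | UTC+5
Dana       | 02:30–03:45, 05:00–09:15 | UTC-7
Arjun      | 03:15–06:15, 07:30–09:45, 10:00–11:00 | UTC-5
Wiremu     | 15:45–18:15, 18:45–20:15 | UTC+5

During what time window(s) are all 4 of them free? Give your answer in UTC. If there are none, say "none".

14:00-14:45, 15:00-15:15

Clara in UTC: 09:00-09:30, 10:00-10:30, 12:00-12:30, 14:00-16:15 (subtract 5h to convert from UTC+5).
Dana in UTC: 09:30-10:45, 12:00-16:15 (add 7h to convert from UTC-7).
Arjun in UTC: 08:15-11:15, 12:30-14:45, 15:00-16:00 (add 5h to convert from UTC-5).
Wiremu in UTC: 10:45-13:15, 13:45-15:15 (subtract 5h to convert from UTC+5).
Clara ∩ Dana: 10:00-10:30, 12:00-12:30, 14:00-16:15.
Clara ∩ Dana ∩ Arjun: 10:00-10:30, 14:00-14:45, 15:00-16:00.
Clara ∩ Dana ∩ Arjun ∩ Wiremu: 14:00-14:45, 15:00-15:15.
So the common availability across everyone is 14:00-14:45, 15:00-15:15.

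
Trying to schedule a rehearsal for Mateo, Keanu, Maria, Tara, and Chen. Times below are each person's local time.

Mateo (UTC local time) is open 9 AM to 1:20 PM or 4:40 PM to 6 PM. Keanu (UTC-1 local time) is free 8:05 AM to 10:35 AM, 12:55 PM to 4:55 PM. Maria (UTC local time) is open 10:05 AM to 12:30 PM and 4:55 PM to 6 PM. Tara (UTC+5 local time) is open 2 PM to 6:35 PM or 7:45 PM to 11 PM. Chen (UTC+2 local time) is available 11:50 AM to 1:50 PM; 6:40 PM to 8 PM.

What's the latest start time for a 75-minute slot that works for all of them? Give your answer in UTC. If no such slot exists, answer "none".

10:20

Mateo in UTC: 09:00-13:20, 16:40-18:00.
Keanu in UTC: 09:05-11:35, 13:55-17:55 (add 1h to convert from UTC-1).
Maria in UTC: 10:05-12:30, 16:55-18:00.
Tara in UTC: 09:00-13:35, 14:45-18:00 (subtract 5h to convert from UTC+5).
Chen in UTC: 09:50-11:50, 16:40-18:00 (subtract 2h to convert from UTC+2).
Mateo ∩ Keanu: 09:05-11:35, 16:40-17:55.
Mateo ∩ Keanu ∩ Maria: 10:05-11:35, 16:55-17:55.
Mateo ∩ Keanu ∩ Maria ∩ Tara: 10:05-11:35, 16:55-17:55.
Mateo ∩ Keanu ∩ Maria ∩ Tara ∩ Chen: 10:05-11:35, 16:55-17:55.
The last common window of at least 75 minutes is 10:05-11:35; a 75-minute meeting can start as late as 10:20 and still end by 11:35.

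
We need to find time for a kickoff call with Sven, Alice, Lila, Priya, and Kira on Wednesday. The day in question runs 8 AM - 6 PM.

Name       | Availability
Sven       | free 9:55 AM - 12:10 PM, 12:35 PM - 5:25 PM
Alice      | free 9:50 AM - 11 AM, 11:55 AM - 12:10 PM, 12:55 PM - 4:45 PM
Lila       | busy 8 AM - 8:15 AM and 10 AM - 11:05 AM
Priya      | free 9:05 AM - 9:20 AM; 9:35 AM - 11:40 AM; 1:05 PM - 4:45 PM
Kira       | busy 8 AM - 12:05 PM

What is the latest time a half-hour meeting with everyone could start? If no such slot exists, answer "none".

16:15

Sven free: 09:55-12:10, 12:35-17:25.
Alice free: 09:50-11:00, 11:55-12:10, 12:55-16:45.
Lila free: 08:15-10:00, 11:05-18:00 (invert busy blocks within the working day).
Priya free: 09:05-09:20, 09:35-11:40, 13:05-16:45.
Kira free: 12:05-18:00 (invert busy blocks within the working day).
Sven ∩ Alice: 09:55-11:00, 11:55-12:10, 12:55-16:45.
Sven ∩ Alice ∩ Lila: 09:55-10:00, 11:55-12:10, 12:55-16:45.
Sven ∩ Alice ∩ Lila ∩ Priya: 09:55-10:00, 13:05-16:45.
Sven ∩ Alice ∩ Lila ∩ Priya ∩ Kira: 13:05-16:45.
The last common window of at least 30 minutes is 13:05-16:45; a 30-minute meeting can start as late as 16:15 and still end by 16:45.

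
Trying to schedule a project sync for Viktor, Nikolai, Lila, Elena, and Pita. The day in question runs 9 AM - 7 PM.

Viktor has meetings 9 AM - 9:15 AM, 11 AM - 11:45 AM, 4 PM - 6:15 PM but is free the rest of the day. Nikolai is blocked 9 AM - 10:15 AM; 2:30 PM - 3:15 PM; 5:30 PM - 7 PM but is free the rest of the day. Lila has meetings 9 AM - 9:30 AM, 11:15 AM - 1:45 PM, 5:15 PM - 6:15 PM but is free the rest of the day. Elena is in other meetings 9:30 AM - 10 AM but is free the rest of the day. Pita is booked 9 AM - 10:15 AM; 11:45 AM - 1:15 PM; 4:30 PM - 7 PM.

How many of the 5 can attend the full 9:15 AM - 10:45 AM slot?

Viktor free: 09:15-11:00, 11:45-16:00, 18:15-19:00 (invert busy blocks within the working day).
Nikolai free: 10:15-14:30, 15:15-17:30 (invert busy blocks within the working day).
Lila free: 09:30-11:15, 13:45-17:15, 18:15-19:00 (invert busy blocks within the working day).
Elena free: 09:00-09:30, 10:00-19:00 (invert busy blocks within the working day).
Pita free: 10:15-11:45, 13:15-16:30 (invert busy blocks within the working day).
Viktor can make the full 09:15-10:45 slot — that's 1.

1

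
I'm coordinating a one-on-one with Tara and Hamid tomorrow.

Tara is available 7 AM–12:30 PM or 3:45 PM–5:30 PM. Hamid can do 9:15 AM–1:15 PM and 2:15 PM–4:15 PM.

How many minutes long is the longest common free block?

195

Tara ∩ Hamid: 09:15-12:30, 15:45-16:15.
The longest is 09:15-12:30 at 195 minutes.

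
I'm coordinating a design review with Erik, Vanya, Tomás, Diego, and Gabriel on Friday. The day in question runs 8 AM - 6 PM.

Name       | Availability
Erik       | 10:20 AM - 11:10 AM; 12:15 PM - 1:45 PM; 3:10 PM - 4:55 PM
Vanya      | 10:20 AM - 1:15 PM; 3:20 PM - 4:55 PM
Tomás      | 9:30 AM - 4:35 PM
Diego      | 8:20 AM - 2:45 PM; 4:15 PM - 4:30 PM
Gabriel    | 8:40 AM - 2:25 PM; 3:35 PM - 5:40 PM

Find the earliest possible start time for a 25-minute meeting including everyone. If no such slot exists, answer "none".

Erik ∩ Vanya: 10:20-11:10, 12:15-13:15, 15:20-16:55.
Erik ∩ Vanya ∩ Tomás: 10:20-11:10, 12:15-13:15, 15:20-16:35.
Erik ∩ Vanya ∩ Tomás ∩ Diego: 10:20-11:10, 12:15-13:15, 16:15-16:30.
Erik ∩ Vanya ∩ Tomás ∩ Diego ∩ Gabriel: 10:20-11:10, 12:15-13:15, 16:15-16:30.
The first common window of at least 25 minutes is 10:20-11:10, so the earliest start is 10:20.

10:20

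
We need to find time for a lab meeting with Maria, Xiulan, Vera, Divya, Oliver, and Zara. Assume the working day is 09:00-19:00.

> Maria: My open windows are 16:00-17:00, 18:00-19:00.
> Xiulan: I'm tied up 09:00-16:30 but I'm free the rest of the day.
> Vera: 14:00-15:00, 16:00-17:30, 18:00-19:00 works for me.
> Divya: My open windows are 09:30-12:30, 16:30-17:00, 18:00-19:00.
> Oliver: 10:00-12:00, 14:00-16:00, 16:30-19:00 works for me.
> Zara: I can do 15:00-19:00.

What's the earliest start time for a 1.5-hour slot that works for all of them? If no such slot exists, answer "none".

none

Maria free: 16:00-17:00, 18:00-19:00.
Xiulan free: 16:30-19:00 (invert busy blocks within the working day).
Vera free: 14:00-15:00, 16:00-17:30, 18:00-19:00.
Divya free: 09:30-12:30, 16:30-17:00, 18:00-19:00.
Oliver free: 10:00-12:00, 14:00-16:00, 16:30-19:00.
Zara free: 15:00-19:00.
Maria ∩ Xiulan: 16:30-17:00, 18:00-19:00.
Maria ∩ Xiulan ∩ Vera: 16:30-17:00, 18:00-19:00.
Maria ∩ Xiulan ∩ Vera ∩ Divya: 16:30-17:00, 18:00-19:00.
Maria ∩ Xiulan ∩ Vera ∩ Divya ∩ Oliver: 16:30-17:00, 18:00-19:00.
Maria ∩ Xiulan ∩ Vera ∩ Divya ∩ Oliver ∩ Zara: 16:30-17:00, 18:00-19:00.
No common window is at least 90 minutes long.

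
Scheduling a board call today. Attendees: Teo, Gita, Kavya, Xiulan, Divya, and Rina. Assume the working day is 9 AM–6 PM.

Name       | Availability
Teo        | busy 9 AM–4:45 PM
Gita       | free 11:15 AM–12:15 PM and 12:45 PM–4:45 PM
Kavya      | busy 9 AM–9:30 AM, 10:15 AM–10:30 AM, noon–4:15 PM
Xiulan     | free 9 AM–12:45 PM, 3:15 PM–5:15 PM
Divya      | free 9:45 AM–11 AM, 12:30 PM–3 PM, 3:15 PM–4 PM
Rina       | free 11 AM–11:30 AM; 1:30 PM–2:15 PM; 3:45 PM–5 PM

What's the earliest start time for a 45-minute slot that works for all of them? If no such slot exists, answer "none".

none

Teo free: 16:45-18:00 (invert busy blocks within the working day).
Gita free: 11:15-12:15, 12:45-16:45.
Kavya free: 09:30-10:15, 10:30-12:00, 16:15-18:00 (invert busy blocks within the working day).
Xiulan free: 09:00-12:45, 15:15-17:15.
Divya free: 09:45-11:00, 12:30-15:00, 15:15-16:00.
Rina free: 11:00-11:30, 13:30-14:15, 15:45-17:00.
Teo ∩ Gita: ∅.
Teo ∩ Gita ∩ Kavya: ∅.
Teo ∩ Gita ∩ Kavya ∩ Xiulan: ∅.
Teo ∩ Gita ∩ Kavya ∩ Xiulan ∩ Divya: ∅.
Teo ∩ Gita ∩ Kavya ∩ Xiulan ∩ Divya ∩ Rina: ∅.
There is no time when everyone is free.
No common window is at least 45 minutes long.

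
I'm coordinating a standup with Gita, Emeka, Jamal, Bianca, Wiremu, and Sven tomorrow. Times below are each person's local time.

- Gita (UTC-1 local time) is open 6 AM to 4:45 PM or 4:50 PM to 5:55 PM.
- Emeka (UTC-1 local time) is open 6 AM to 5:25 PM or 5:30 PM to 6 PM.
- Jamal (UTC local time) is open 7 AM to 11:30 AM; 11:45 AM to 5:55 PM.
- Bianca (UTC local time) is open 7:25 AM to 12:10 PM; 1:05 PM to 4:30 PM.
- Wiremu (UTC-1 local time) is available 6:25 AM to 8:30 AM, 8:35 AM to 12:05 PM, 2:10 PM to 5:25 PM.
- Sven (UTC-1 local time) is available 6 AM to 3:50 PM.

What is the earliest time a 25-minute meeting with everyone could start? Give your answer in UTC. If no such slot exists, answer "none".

07:25

Gita in UTC: 07:00-17:45, 17:50-18:55 (add 1h to convert from UTC-1).
Emeka in UTC: 07:00-18:25, 18:30-19:00 (add 1h to convert from UTC-1).
Jamal in UTC: 07:00-11:30, 11:45-17:55.
Bianca in UTC: 07:25-12:10, 13:05-16:30.
Wiremu in UTC: 07:25-09:30, 09:35-13:05, 15:10-18:25 (add 1h to convert from UTC-1).
Sven in UTC: 07:00-16:50 (add 1h to convert from UTC-1).
Gita ∩ Emeka: 07:00-17:45, 17:50-18:25, 18:30-18:55.
Gita ∩ Emeka ∩ Jamal: 07:00-11:30, 11:45-17:45, 17:50-17:55.
Gita ∩ Emeka ∩ Jamal ∩ Bianca: 07:25-11:30, 11:45-12:10, 13:05-16:30.
Gita ∩ Emeka ∩ Jamal ∩ Bianca ∩ Wiremu: 07:25-09:30, 09:35-11:30, 11:45-12:10, 15:10-16:30.
Gita ∩ Emeka ∩ Jamal ∩ Bianca ∩ Wiremu ∩ Sven: 07:25-09:30, 09:35-11:30, 11:45-12:10, 15:10-16:30.
The first common window of at least 25 minutes is 07:25-09:30, so the earliest start is 07:25.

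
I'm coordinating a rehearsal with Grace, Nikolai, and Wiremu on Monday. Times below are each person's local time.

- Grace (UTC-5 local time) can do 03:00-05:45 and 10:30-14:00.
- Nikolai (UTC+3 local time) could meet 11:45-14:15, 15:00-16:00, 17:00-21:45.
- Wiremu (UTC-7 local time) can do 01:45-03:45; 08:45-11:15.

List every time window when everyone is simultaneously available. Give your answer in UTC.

08:45-10:45, 15:45-18:15

Grace in UTC: 08:00-10:45, 15:30-19:00 (add 5h to convert from UTC-5).
Nikolai in UTC: 08:45-11:15, 12:00-13:00, 14:00-18:45 (subtract 3h to convert from UTC+3).
Wiremu in UTC: 08:45-10:45, 15:45-18:15 (add 7h to convert from UTC-7).
Grace ∩ Nikolai: 08:45-10:45, 15:30-18:45.
Grace ∩ Nikolai ∩ Wiremu: 08:45-10:45, 15:45-18:15.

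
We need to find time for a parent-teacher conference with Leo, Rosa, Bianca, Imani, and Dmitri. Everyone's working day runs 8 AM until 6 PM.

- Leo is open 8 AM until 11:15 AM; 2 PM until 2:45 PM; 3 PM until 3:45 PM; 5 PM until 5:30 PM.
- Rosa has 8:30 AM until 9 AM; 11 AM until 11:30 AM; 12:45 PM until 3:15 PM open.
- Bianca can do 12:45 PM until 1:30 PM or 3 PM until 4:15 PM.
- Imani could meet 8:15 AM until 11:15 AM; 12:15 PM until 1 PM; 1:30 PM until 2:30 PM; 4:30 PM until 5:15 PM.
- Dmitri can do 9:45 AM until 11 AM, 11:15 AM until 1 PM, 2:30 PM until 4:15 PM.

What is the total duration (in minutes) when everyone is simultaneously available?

0

Leo ∩ Rosa: 08:30-09:00, 11:00-11:15, 14:00-14:45, 15:00-15:15.
Leo ∩ Rosa ∩ Bianca: 15:00-15:15.
Leo ∩ Rosa ∩ Bianca ∩ Imani: ∅.
Leo ∩ Rosa ∩ Bianca ∩ Imani ∩ Dmitri: ∅.
There is no time when everyone is free.
There is no common window, so the total is 0 minutes.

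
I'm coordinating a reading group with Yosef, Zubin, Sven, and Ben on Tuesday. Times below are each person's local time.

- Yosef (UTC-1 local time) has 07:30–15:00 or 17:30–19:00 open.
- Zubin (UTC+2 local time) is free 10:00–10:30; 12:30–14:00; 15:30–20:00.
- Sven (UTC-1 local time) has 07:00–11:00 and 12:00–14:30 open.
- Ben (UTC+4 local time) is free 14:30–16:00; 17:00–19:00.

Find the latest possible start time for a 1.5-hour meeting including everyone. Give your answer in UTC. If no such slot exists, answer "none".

Yosef in UTC: 08:30-16:00, 18:30-20:00 (add 1h to convert from UTC-1).
Zubin in UTC: 08:00-08:30, 10:30-12:00, 13:30-18:00 (subtract 2h to convert from UTC+2).
Sven in UTC: 08:00-12:00, 13:00-15:30 (add 1h to convert from UTC-1).
Ben in UTC: 10:30-12:00, 13:00-15:00 (subtract 4h to convert from UTC+4).
Yosef ∩ Zubin: 10:30-12:00, 13:30-16:00.
Yosef ∩ Zubin ∩ Sven: 10:30-12:00, 13:30-15:30.
Yosef ∩ Zubin ∩ Sven ∩ Ben: 10:30-12:00, 13:30-15:00.
So the common availability across everyone is 10:30-12:00, 13:30-15:00.
The last common window of at least 90 minutes is 13:30-15:00; a 90-minute meeting can start as late as 13:30 and still end by 15:00.

13:30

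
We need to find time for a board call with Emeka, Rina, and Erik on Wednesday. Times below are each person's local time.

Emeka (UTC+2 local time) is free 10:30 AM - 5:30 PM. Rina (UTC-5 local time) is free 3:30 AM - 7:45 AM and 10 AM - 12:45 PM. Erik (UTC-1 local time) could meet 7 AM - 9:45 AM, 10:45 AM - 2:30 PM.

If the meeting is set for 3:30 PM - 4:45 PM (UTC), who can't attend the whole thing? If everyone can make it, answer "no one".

Emeka, Erik

Emeka in UTC: 08:30-15:30 (subtract 2h to convert from UTC+2).
Rina in UTC: 08:30-12:45, 15:00-17:45 (add 5h to convert from UTC-5).
Erik in UTC: 08:00-10:45, 11:45-15:30 (add 1h to convert from UTC-1).
Emeka: not fully free for 15:30-16:45. Rina: free for 15:30-16:45. Erik: not fully free for 15:30-16:45.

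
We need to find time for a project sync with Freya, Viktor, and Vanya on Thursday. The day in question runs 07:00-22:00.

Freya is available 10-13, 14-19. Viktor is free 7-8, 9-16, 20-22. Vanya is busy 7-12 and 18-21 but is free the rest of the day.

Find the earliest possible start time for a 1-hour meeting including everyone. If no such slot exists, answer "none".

Freya free: 10:00-13:00, 14:00-19:00.
Viktor free: 07:00-08:00, 09:00-16:00, 20:00-22:00.
Vanya free: 12:00-18:00, 21:00-22:00 (invert busy blocks within the working day).
Freya ∩ Viktor: 10:00-13:00, 14:00-16:00.
Freya ∩ Viktor ∩ Vanya: 12:00-13:00, 14:00-16:00.
So the common availability across everyone is 12:00-13:00, 14:00-16:00.
The first common window of at least 60 minutes is 12:00-13:00, so the earliest start is 12:00.

12:00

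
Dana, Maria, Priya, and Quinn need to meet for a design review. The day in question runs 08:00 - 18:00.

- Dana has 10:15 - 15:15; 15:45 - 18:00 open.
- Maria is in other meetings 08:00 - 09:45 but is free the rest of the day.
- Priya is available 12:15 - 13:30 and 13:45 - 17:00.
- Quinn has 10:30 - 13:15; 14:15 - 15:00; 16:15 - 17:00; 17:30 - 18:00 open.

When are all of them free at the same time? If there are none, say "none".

Dana free: 10:15-15:15, 15:45-18:00.
Maria free: 09:45-18:00 (invert busy blocks within the working day).
Priya free: 12:15-13:30, 13:45-17:00.
Quinn free: 10:30-13:15, 14:15-15:00, 16:15-17:00, 17:30-18:00.
Dana ∩ Maria: 10:15-15:15, 15:45-18:00.
Dana ∩ Maria ∩ Priya: 12:15-13:30, 13:45-15:15, 15:45-17:00.
Dana ∩ Maria ∩ Priya ∩ Quinn: 12:15-13:15, 14:15-15:00, 16:15-17:00.

12:15-13:15, 14:15-15:00, 16:15-17:00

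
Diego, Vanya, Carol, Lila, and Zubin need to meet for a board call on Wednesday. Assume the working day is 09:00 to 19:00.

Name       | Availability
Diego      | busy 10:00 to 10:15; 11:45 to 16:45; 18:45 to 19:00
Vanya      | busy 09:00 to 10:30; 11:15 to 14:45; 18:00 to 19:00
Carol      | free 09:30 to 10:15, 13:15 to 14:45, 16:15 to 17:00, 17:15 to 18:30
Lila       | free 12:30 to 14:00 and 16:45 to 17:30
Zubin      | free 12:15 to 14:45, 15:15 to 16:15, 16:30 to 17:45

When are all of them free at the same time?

Diego free: 09:00-10:00, 10:15-11:45, 16:45-18:45 (invert busy blocks within the working day).
Vanya free: 10:30-11:15, 14:45-18:00 (invert busy blocks within the working day).
Carol free: 09:30-10:15, 13:15-14:45, 16:15-17:00, 17:15-18:30.
Lila free: 12:30-14:00, 16:45-17:30.
Zubin free: 12:15-14:45, 15:15-16:15, 16:30-17:45.
Diego ∩ Vanya: 10:30-11:15, 16:45-18:00.
Diego ∩ Vanya ∩ Carol: 16:45-17:00, 17:15-18:00.
Diego ∩ Vanya ∩ Carol ∩ Lila: 16:45-17:00, 17:15-17:30.
Diego ∩ Vanya ∩ Carol ∩ Lila ∩ Zubin: 16:45-17:00, 17:15-17:30.

16:45-17:00, 17:15-17:30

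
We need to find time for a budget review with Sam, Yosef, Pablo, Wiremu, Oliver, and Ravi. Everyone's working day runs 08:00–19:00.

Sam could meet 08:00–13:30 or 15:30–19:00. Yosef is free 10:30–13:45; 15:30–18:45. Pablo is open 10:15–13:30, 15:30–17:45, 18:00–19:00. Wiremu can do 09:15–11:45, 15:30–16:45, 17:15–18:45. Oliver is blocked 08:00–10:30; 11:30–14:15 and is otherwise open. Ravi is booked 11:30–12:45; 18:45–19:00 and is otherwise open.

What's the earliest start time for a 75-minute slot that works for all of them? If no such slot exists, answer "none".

15:30

Sam free: 08:00-13:30, 15:30-19:00.
Yosef free: 10:30-13:45, 15:30-18:45.
Pablo free: 10:15-13:30, 15:30-17:45, 18:00-19:00.
Wiremu free: 09:15-11:45, 15:30-16:45, 17:15-18:45.
Oliver free: 10:30-11:30, 14:15-19:00 (invert busy blocks within the working day).
Ravi free: 08:00-11:30, 12:45-18:45 (invert busy blocks within the working day).
Sam ∩ Yosef: 10:30-13:30, 15:30-18:45.
Sam ∩ Yosef ∩ Pablo: 10:30-13:30, 15:30-17:45, 18:00-18:45.
Sam ∩ Yosef ∩ Pablo ∩ Wiremu: 10:30-11:45, 15:30-16:45, 17:15-17:45, 18:00-18:45.
Sam ∩ Yosef ∩ Pablo ∩ Wiremu ∩ Oliver: 10:30-11:30, 15:30-16:45, 17:15-17:45, 18:00-18:45.
Sam ∩ Yosef ∩ Pablo ∩ Wiremu ∩ Oliver ∩ Ravi: 10:30-11:30, 15:30-16:45, 17:15-17:45, 18:00-18:45.
Those are the intersection windows.
The first common window of at least 75 minutes is 15:30-16:45, so the earliest start is 15:30.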